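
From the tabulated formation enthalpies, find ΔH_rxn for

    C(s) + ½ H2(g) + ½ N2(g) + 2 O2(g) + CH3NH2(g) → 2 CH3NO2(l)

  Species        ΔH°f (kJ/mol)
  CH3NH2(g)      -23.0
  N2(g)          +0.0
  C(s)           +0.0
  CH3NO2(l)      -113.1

ΔH°rxn = Σ nΔHf°(products) − Σ nΔHf°(reactants).
Products: 2·(-113.1) = -226.2
Reactants: 1·(+0.0) + 1/2·(+0.0) + 1/2·(+0.0) + 2·(+0.0) + 1·(-23.0) = -23.0
ΔH_rxn = (-226.2) − (-23.0) = -203.2 kJ/mol

ΔH_rxn = -203.2 kJ/mol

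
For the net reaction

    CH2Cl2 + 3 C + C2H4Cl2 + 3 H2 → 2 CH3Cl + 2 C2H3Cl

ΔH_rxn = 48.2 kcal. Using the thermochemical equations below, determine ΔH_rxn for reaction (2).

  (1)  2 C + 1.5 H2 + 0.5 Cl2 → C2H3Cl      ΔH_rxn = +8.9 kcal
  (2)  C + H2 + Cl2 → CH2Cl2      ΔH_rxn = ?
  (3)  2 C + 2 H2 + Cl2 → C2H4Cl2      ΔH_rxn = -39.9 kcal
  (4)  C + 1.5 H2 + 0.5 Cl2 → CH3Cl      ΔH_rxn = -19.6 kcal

(1) × 2 (×2 to match 2 C2H3Cl in the target): (2)·(+8.9) = +17.8 kcal
(2) reversed (CH2Cl2 must end up as a reactant): contributes −x
(3) reversed (C2H4Cl2 must end up as a reactant): +39.9 kcal
(4) × 2 (scale by 2 for the 2 CH3Cl): (2)·(-19.6) = -39.2 kcal
+48.2 = (+17.8) + (+39.9) + (-39.2) − x
x = (+48.2 − (+18.5)) / (-1) = -29.7 kcal

ΔH_rxn = -29.7 kcal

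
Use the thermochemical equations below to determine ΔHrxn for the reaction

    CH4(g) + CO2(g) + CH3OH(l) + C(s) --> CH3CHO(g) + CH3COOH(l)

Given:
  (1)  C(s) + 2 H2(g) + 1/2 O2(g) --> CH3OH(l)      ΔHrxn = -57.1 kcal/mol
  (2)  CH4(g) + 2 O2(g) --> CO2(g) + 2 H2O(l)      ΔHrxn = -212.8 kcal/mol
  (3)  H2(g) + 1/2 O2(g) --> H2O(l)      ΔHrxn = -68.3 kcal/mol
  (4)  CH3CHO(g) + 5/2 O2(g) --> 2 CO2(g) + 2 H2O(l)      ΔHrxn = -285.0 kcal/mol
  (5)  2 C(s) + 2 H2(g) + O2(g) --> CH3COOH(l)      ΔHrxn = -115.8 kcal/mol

ΔHrxn = 13.5 kcal/mol

(1) reversed (CH3OH(l) must end up as a reactant): +57.1 kcal/mol
(2) as written (CH4(g) already on the reactant side): -212.8 kcal/mol
(3): not needed.
(4) reversed (reverse to put CH3CHO(g) on the product side): +285.0 kcal/mol
(5) as written (CH3COOH(l) already on the product side): -115.8 kcal/mol
Combining the equations, ΔHrxn = (-1)·(-57.1) + (1)·(-212.8) + (-1)·(-285.0) + (1)·(-115.8) = 13.5 kcal/mol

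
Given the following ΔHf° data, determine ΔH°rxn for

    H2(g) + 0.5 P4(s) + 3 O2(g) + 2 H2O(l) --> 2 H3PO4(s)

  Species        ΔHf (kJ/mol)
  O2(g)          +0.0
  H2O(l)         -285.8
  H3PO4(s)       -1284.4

ΔH°rxn = Σ nΔHf°(products) − Σ nΔHf°(reactants).
Products: 2·(-1284.4) = -2568.8
Reactants: 1·(+0.0) + 1/2·(+0.0) + 3·(+0.0) + 2·(-285.8) = -571.6
ΔH°rxn = (-2568.8) − (-571.6) = -1997.2 kJ/mol

ΔH°rxn = -1997.2 kJ/mol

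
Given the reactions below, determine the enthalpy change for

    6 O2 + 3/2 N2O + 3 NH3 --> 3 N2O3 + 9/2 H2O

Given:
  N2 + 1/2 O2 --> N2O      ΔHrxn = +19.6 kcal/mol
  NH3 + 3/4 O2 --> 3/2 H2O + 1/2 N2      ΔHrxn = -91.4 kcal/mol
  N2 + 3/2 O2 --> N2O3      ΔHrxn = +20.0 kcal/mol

equation 1 reversed and × 3/2: (-3/2)·(+19.6) = -29.4 kcal/mol
equation 2 × 3: (3)·(-91.4) = -274.2 kcal/mol
equation 3 × 3: (3)·(+20.0) = +60.0 kcal/mol
ΔHrxn = (-29.4) + (-274.2) + (+60.0) = -243.6 kcal/mol

ΔHrxn = -243.6 kcal/mol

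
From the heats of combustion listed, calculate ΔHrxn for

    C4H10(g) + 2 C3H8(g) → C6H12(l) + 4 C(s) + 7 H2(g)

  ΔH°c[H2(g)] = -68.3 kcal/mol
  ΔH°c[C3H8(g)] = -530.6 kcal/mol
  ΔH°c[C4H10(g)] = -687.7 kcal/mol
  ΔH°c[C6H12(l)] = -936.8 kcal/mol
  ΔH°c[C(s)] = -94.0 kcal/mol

With combustion enthalpies, reactants minus products:
= [1·(-687.7) + 2·(-530.6)] − [1·(-936.8) + 4·(-94.0) + 7·(-68.3)]
= 42.0 kcal/mol

ΔHrxn = 42.0 kcal/mol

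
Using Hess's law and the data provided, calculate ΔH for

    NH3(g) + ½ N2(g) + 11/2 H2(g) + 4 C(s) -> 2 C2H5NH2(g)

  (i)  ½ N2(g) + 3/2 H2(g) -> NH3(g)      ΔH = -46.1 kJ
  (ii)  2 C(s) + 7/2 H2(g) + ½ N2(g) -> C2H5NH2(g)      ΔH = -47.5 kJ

(i) reversed (reverse to put NH3(g) on the reactant side): +46.1 kJ
(ii) × 2 (×2 to match 2 C2H5NH2(g) in the target): (2)·(-47.5) = -95.0 kJ
By Hess's law, ΔH = (+46.1) + (-95.0) = -48.9 kJ

ΔH = -48.9 kJ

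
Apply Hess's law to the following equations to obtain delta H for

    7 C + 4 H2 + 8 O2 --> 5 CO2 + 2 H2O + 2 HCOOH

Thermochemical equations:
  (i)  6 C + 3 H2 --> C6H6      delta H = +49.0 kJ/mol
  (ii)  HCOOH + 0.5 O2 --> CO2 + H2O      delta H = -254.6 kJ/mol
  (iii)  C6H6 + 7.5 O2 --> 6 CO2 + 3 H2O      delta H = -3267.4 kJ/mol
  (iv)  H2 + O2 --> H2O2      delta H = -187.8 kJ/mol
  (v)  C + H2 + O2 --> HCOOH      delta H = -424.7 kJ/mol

(i) as written: +49.0 kJ/mol
(ii) reversed: +254.6 kJ/mol
(iii) as written: -3267.4 kJ/mol
(iv): not needed (H2O2 appears nowhere else).
(v) as written: -424.7 kJ/mol
delta H = (1)·(+49.0) + (-1)·(-254.6) + (1)·(-3267.4) + (1)·(-424.7) = -3388.5 kJ/mol

delta H = -3388.5 kJ/mol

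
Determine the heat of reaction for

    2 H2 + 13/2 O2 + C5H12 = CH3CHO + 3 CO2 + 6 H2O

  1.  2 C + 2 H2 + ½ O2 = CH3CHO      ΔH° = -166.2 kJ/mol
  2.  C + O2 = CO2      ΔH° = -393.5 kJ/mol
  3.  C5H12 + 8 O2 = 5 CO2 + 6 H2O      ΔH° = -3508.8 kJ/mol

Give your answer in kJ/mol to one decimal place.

ΔH° = -2888.0 kJ/mol

eq. 1 as written: -166.2 kJ/mol
eq. 2 reversed and × 2: (-2)·(-393.5) = +787.0 kJ/mol
eq. 3 as written: -3508.8 kJ/mol
ΔH° = (-166.2) + (+787.0) + (-3508.8) = -2888.0 kJ/mol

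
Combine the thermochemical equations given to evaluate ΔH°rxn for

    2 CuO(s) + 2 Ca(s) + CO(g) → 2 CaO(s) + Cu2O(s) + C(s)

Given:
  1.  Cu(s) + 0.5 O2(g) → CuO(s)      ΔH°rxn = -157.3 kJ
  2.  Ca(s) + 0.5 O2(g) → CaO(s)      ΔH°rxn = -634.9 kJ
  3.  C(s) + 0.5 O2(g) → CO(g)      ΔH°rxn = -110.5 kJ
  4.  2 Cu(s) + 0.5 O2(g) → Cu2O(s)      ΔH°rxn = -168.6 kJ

ΔH°rxn = -1013.3 kJ

eq. 1 reversed and × 2: (-2)·(-157.3) = +314.6 kJ
eq. 2 × 2: (2)·(-634.9) = -1269.8 kJ
eq. 3 reversed: +110.5 kJ
eq. 4 as written: -168.6 kJ
By Hess's law, ΔH°rxn = (+314.6) + (-1269.8) + (+110.5) + (-168.6) = -1013.3 kJ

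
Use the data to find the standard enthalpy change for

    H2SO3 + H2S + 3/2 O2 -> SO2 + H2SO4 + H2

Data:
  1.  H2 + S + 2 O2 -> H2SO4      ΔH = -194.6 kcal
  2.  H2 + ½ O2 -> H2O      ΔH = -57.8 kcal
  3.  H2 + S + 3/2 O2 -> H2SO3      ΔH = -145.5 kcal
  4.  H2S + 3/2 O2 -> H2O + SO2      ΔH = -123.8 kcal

ΔH = -115.1 kcal

eq. 1 as written (H2SO4 already on the product side): -194.6 kcal
eq. 2 reversed: +57.8 kcal
eq. 3 reversed (H2SO3 must end up as a reactant): +145.5 kcal
eq. 4 as written (H2S already on the reactant side): -123.8 kcal
ΔH = (1)·(-194.6) + (-1)·(-57.8) + (-1)·(-145.5) + (1)·(-123.8) = -115.1 kcal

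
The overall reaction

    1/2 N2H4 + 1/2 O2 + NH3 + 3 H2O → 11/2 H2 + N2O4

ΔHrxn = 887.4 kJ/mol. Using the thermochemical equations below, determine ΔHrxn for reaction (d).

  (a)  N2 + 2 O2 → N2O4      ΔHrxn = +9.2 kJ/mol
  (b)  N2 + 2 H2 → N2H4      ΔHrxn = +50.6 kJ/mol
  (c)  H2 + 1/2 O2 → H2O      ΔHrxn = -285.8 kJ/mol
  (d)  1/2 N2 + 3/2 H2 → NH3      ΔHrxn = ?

ΔHrxn = -46.1 kJ/mol

(a) as written (N2O4 already on the product side): +9.2 kJ/mol
(b) reversed and × 1/2 (N2H4 must end up as a reactant; scale by 1/2 for the 1/2 N2H4): (-1/2)·(+50.6) = -25.3 kJ/mol
(c) reversed and × 3 (H2O must end up as a reactant; scale by 3 for the 3 H2O): (-3)·(-285.8) = +857.4 kJ/mol
(d) reversed (NH3 must end up as a reactant): contributes −x
+887.4 = (+9.2) + (-25.3) + (+857.4) − x
x = (+887.4 − (+841.3)) / (-1) = -46.1 kJ/mol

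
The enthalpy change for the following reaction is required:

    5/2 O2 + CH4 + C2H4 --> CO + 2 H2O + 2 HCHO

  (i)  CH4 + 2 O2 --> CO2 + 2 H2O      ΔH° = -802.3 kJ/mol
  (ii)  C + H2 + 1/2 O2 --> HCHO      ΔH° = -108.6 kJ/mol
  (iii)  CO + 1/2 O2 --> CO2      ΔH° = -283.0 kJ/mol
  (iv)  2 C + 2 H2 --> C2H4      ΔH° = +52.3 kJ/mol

(i) as written (CH4 already on the reactant side): -802.3 kJ/mol
(ii) × 2 (×2 to match 2 HCHO in the target): (2)·(-108.6) = -217.2 kJ/mol
(iii) reversed (reverse to put CO on the product side): +283.0 kJ/mol
(iv) reversed (reverse to put C2H4 on the reactant side): -52.3 kJ/mol
Combining the equations, ΔH° = (1)·(-802.3) + (2)·(-108.6) + (-1)·(-283.0) + (-1)·(+52.3) = -788.8 kJ/mol

ΔH° = -788.8 kJ/mol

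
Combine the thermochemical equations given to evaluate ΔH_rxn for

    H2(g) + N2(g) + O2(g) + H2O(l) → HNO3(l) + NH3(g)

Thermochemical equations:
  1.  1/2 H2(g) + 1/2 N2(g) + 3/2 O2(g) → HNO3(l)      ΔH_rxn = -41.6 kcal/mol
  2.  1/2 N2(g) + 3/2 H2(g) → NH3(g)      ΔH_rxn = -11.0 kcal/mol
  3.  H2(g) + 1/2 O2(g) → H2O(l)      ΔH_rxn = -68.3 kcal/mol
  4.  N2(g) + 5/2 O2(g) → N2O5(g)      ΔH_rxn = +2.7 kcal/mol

eq. 1 as written: -41.6 kcal/mol
eq. 2 as written: -11.0 kcal/mol
eq. 3 reversed: +68.3 kcal/mol
eq. 4: not needed.
Summing the manipulated equations, ΔH_rxn = (-41.6) + (-11.0) + (+68.3) = 15.7 kcal/mol

ΔH_rxn = 15.7 kcal/mol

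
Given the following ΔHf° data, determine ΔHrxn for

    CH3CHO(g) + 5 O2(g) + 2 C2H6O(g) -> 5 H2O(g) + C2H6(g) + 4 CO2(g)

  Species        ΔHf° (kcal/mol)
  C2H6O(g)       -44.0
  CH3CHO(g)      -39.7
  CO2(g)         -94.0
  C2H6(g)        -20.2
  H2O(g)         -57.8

ΔH°rxn = Σ nΔHf°(products) − Σ nΔHf°(reactants).
Products: 5·(-57.8) + 1·(-20.2) + 4·(-94.0) = -685.2
Reactants: 1·(-39.7) + 5·(+0.0) + 2·(-44.0) = -127.7
ΔHrxn = (-685.2) − (-127.7) = -557.5 kcal/mol

ΔHrxn = -557.5 kcal/mol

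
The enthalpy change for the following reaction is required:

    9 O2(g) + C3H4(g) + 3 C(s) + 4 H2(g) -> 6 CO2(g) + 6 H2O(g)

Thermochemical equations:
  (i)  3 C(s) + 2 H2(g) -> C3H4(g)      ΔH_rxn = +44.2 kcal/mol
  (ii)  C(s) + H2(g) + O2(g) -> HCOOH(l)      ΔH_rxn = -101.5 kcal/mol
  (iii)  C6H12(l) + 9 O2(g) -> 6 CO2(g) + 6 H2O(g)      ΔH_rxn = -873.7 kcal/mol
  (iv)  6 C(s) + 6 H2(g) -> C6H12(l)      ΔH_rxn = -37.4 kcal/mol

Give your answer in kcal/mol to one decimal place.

(i) reversed (reverse to put C3H4(g) on the reactant side): -44.2 kcal/mol
(ii): not needed (HCOOH(l) appears nowhere else).
(iii) as written (CO2(g) already on the product side): -873.7 kcal/mol
(iv) as written: -37.4 kcal/mol
ΔH_rxn = (-44.2) + (-873.7) + (-37.4) = -955.3 kcal/mol

ΔH_rxn = -955.3 kcal/mol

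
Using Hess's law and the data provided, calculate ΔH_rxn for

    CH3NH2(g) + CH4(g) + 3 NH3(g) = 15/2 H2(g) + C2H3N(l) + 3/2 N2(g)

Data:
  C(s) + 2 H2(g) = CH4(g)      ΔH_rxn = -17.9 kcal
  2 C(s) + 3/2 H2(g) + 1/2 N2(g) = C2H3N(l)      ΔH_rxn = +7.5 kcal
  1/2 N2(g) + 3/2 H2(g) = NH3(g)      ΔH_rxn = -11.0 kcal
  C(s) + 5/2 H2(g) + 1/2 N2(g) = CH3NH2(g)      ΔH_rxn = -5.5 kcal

ΔH_rxn = 63.9 kcal

equation 1 reversed (reverse to put CH4(g) on the reactant side): +17.9 kcal
equation 2 as written (C2H3N(l) already on the product side): +7.5 kcal
equation 3 reversed and × 3 (NH3(g) must end up as a reactant; scale by 3 for the 3 NH3(g)): (-3)·(-11.0) = +33.0 kcal
equation 4 reversed (reverse to put CH3NH2(g) on the reactant side): +5.5 kcal
Summing the manipulated equations, ΔH_rxn = (-1)·(-17.9) + (1)·(+7.5) + (-3)·(-11.0) + (-1)·(-5.5) = 63.9 kcal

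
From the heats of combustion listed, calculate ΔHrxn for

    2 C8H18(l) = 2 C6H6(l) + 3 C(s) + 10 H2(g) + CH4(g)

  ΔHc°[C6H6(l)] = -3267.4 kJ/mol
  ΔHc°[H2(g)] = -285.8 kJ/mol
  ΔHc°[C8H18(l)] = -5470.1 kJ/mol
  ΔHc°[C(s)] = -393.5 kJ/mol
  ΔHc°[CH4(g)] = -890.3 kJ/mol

Using ΔH = Σ nΔHc°(reactants) − Σ nΔHc°(products):
= [2·(-5470.1)] − [2·(-3267.4) + 3·(-393.5) + 10·(-285.8) + 1·(-890.3)]
= 523.4 kJ/mol

ΔHrxn = 523.4 kJ/mol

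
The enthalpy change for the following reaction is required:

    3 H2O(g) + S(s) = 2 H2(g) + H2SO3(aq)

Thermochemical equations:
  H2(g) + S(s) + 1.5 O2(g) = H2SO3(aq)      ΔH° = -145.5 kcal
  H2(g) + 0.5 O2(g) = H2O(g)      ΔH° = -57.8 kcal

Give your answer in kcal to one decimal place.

ΔH° = 27.9 kcal

equation 1 as written: -145.5 kcal
equation 2 reversed and × 3: (-3)·(-57.8) = +173.4 kcal
Summing the manipulated equations, ΔH° = (1)·(-145.5) + (-3)·(-57.8) = 27.9 kcal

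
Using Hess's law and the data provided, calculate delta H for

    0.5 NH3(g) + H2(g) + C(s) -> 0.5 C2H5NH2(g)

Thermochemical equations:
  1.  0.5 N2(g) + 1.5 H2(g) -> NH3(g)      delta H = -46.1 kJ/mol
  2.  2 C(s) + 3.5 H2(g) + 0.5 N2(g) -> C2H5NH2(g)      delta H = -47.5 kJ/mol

eq. 1 reversed and × 1/2 (NH3(g) must end up as a reactant; scale by 1/2 for the 1/2 NH3(g)): (-1/2)·(-46.1) = +23.05 kJ/mol
eq. 2 × 1/2 (scale by 1/2 for the 1/2 C2H5NH2(g)): (1/2)·(-47.5) = -23.75 kJ/mol
Summing the manipulated equations, delta H = (-1/2)·(-46.1) + (1/2)·(-47.5) = -0.7 kJ/mol

delta H = -0.7 kJ/mol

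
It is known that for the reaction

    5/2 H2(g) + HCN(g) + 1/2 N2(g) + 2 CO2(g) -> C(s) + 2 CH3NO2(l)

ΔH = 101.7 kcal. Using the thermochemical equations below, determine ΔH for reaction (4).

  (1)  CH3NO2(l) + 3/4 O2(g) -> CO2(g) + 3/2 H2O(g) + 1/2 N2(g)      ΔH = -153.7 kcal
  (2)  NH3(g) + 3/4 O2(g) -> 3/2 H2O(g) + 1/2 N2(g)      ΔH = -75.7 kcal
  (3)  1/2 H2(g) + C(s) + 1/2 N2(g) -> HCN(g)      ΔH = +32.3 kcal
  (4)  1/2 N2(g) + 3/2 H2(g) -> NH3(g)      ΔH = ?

ΔH = -11.0 kcal

(1) reversed and × 2: (-2)·(-153.7) = +307.4 kcal
(2) × 2: (2)·(-75.7) = -151.4 kcal
(3) reversed: -32.3 kcal
(4) × 2: contributes 2·x
+101.7 = (+307.4) + (-151.4) + (-32.3) + 2·x
x = (+101.7 − (+123.7)) / (2) = -11.0 kcal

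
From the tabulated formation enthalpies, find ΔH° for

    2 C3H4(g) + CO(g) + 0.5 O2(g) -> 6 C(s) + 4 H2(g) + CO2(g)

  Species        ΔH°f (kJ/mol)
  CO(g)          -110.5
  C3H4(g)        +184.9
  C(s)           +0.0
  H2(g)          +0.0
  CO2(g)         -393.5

ΔH° = -652.8 kJ/mol

Products: 6·(+0.0) + 4·(+0.0) + 1·(-393.5) = -393.5
Reactants: 2·(+184.9) + 1·(-110.5) + 1/2·(+0.0) = +259.3
ΔH° = (-393.5) − (+259.3) = -652.8 kJ/mol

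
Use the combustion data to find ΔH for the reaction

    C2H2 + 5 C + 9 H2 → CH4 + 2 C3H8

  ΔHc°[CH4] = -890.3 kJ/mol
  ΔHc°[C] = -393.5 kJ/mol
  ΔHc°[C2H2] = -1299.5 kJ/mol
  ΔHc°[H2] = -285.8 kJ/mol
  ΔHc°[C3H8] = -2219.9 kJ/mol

With combustion enthalpies, reactants minus products:
= [1·(-1299.5) + 5·(-393.5) + 9·(-285.8)] − [1·(-890.3) + 2·(-2219.9)]
= -509.1 kJ/mol

ΔH = -509.1 kJ/mol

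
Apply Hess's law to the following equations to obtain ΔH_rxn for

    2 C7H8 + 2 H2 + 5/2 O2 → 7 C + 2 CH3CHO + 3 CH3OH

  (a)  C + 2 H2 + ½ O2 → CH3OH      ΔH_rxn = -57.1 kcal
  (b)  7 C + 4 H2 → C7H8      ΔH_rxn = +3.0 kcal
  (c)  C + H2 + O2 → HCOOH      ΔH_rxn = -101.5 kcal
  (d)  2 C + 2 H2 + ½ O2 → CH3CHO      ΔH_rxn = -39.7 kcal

ΔH_rxn = -256.7 kcal

(a) × 3 (×3 to match 3 CH3OH in the target): (3)·(-57.1) = -171.3 kcal
(b) reversed and × 2 (C7H8 must end up as a reactant; ×2 to match 2 C7H8 in the target): (-2)·(+3.0) = -6.0 kcal
(c): not needed (HCOOH appears nowhere else).
(d) × 2 (scale by 2 for the 2 CH3CHO): (2)·(-39.7) = -79.4 kcal
ΔH_rxn = (3)·(-57.1) + (-2)·(+3.0) + (2)·(-39.7) = -256.7 kcal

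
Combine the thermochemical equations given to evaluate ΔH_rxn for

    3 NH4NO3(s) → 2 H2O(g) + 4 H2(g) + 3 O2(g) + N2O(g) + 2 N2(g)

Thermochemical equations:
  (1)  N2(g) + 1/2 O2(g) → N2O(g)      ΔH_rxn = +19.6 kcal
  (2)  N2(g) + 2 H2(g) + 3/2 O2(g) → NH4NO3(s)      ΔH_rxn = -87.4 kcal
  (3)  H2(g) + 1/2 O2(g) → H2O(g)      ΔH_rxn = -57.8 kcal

(1) as written (N2O(g) already on the product side): +19.6 kcal
(2) reversed and × 3 (reverse to put NH4NO3(s) on the reactant side; ×3 to match 3 NH4NO3(s) in the target): (-3)·(-87.4) = +262.2 kcal
(3) × 2 (×2 to match 2 H2O(g) in the target): (2)·(-57.8) = -115.6 kcal
Since enthalpy is a state function, ΔH_rxn = (1)·(+19.6) + (-3)·(-87.4) + (2)·(-57.8) = 166.2 kcal

ΔH_rxn = 166.2 kcal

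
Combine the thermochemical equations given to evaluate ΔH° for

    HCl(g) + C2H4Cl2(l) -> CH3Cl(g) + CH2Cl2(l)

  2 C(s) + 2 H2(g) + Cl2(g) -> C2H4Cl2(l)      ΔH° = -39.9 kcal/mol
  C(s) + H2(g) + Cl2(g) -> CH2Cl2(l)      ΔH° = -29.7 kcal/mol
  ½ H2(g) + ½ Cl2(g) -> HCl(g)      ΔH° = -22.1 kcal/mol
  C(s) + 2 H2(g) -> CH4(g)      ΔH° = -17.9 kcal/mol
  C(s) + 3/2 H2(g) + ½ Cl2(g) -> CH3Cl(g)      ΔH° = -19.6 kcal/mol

ΔH° = 12.7 kcal/mol

equation 1 reversed (C2H4Cl2(l) must end up as a reactant): +39.9 kcal/mol
equation 2 as written (CH2Cl2(l) already on the product side): -29.7 kcal/mol
equation 3 reversed (reverse to put HCl(g) on the reactant side): +22.1 kcal/mol
equation 4: not needed (CH4(g) appears nowhere else).
equation 5 as written (CH3Cl(g) already on the product side): -19.6 kcal/mol
ΔH° = (-1)·(-39.9) + (1)·(-29.7) + (-1)·(-22.1) + (1)·(-19.6) = 12.7 kcal/mol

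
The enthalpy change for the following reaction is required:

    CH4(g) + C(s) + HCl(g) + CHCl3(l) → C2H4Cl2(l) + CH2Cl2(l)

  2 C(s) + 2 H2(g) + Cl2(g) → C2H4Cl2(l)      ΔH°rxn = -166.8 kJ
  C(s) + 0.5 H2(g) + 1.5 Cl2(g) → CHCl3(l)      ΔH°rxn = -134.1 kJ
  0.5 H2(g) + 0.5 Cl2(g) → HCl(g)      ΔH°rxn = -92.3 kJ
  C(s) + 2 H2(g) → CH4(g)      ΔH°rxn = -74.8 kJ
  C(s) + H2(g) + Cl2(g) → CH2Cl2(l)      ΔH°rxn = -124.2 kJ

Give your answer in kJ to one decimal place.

ΔH°rxn = 10.2 kJ

equation 1 as written (C2H4Cl2(l) already on the product side): -166.8 kJ
equation 2 reversed (reverse to put CHCl3(l) on the reactant side): +134.1 kJ
equation 3 reversed (HCl(g) must end up as a reactant): +92.3 kJ
equation 4 reversed (reverse to put CH4(g) on the reactant side): +74.8 kJ
equation 5 as written (CH2Cl2(l) already on the product side): -124.2 kJ
ΔH°rxn = (-166.8) + (+134.1) + (+92.3) + (+74.8) + (-124.2) = 10.2 kJ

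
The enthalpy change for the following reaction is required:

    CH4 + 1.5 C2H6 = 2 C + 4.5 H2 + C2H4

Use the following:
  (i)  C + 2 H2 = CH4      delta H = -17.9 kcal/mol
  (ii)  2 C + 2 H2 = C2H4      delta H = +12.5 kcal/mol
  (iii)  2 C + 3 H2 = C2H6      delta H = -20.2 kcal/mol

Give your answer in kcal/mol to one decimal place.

(i) reversed (reverse to put CH4 on the reactant side): +17.9 kcal/mol
(ii) as written (C2H4 already on the product side): +12.5 kcal/mol
(iii) reversed and × 3/2 (reverse to put C2H6 on the reactant side; scale by 3/2 for the 3/2 C2H6): (-3/2)·(-20.2) = +30.3 kcal/mol
Summing the manipulated equations, delta H = (-1)·(-17.9) + (1)·(+12.5) + (-3/2)·(-20.2) = 60.7 kcal/mol

delta H = 60.7 kcal/mol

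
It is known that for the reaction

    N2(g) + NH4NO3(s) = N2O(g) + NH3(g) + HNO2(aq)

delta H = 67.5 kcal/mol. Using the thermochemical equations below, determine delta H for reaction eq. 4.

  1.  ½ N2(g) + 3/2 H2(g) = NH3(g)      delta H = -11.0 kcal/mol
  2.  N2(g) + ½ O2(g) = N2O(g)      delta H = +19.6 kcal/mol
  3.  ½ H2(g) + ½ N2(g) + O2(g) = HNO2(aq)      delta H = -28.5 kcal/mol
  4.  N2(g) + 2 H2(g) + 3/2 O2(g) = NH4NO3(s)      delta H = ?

delta H = -87.4 kcal/mol

eq. 1 as written: -11.0 kcal/mol
eq. 2 as written: +19.6 kcal/mol
eq. 3 as written: -28.5 kcal/mol
eq. 4 reversed: contributes −x
+67.5 = (-11.0) + (+19.6) + (-28.5) − x
x = (+67.5 − (-19.9)) / (-1) = -87.4 kcal/mol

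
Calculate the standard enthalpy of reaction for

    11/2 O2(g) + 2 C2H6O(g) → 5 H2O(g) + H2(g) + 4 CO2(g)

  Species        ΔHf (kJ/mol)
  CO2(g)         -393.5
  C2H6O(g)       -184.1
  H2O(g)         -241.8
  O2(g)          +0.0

Products: 5·(-241.8) + 1·(+0.0) + 4·(-393.5) = -2783.0
Reactants: 11/2·(+0.0) + 2·(-184.1) = -368.2
ΔH°rxn = (-2783.0) − (-368.2) = -2414.8 kJ/mol

ΔH°rxn = -2414.8 kJ/mol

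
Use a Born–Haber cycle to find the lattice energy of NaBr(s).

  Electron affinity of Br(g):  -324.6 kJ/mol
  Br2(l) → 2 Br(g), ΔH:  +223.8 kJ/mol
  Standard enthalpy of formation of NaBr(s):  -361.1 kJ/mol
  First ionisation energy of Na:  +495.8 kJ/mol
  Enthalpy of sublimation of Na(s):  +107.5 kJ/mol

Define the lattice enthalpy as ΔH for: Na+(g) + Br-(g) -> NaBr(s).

ΔHf° = 1·ΔHsub + 1·(ΣIE) + 1/2·D(Br2) + 1·EA + U
-361.1 = 1·(+107.5) + 1·(+495.8) + 1/2·(+223.8) + 1·(-324.6) + U
U = -361.1 − (+390.6) = -751.7 kJ/mol

U = -751.7 kJ/mol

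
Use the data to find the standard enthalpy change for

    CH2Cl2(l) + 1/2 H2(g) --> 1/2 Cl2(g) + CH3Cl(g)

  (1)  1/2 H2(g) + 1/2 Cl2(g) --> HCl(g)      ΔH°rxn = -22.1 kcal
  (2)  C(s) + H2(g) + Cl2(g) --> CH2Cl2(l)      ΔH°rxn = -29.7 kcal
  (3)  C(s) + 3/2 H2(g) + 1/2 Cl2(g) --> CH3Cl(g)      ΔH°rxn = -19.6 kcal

ΔH°rxn = 10.1 kcal

(1): not needed.
(2) reversed: +29.7 kcal
(3) as written: -19.6 kcal
Summing the manipulated equations, ΔH°rxn = (+29.7) + (-19.6) = 10.1 kcal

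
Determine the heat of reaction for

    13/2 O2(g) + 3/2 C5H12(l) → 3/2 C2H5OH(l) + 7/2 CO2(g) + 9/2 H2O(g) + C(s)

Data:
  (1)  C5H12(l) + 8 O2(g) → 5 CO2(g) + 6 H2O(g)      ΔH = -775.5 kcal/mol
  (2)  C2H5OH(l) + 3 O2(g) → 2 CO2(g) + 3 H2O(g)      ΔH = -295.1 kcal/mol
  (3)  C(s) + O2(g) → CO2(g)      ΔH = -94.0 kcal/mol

(1) × 3/2 (scale by 3/2 for the 3/2 C5H12(l)): (3/2)·(-775.5) = -1163.25 kcal/mol
(2) reversed and × 3/2 (reverse to put C2H5OH(l) on the product side; scale by 3/2 for the 3/2 C2H5OH(l)): (-3/2)·(-295.1) = +442.65 kcal/mol
(3) reversed (reverse to put C(s) on the product side): +94.0 kcal/mol
ΔH = (3/2)·(-775.5) + (-3/2)·(-295.1) + (-1)·(-94.0) = -626.6 kcal/mol

ΔH = -626.6 kcal/mol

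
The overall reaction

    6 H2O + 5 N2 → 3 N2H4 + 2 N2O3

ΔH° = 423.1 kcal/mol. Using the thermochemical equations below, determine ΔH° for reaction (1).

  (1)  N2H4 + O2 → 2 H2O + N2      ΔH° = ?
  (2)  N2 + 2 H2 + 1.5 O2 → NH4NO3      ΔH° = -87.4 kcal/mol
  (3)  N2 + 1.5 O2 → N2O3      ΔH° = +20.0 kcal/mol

ΔH° = -127.7 kcal/mol

(1) reversed and × 3: contributes −3·x
(2): not needed.
(3) × 2: (2)·(+20.0) = +40.0 kcal/mol
+423.1 = (+40.0) − 3·x
x = (+423.1 − (+40.0)) / (-3) = -127.7 kcal/mol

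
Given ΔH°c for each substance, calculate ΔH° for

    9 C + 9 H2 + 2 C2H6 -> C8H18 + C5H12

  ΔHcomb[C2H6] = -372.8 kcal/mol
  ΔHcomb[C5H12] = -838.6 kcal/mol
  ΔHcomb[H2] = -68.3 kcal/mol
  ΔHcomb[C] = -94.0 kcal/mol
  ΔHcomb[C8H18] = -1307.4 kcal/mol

Using ΔH = Σ nΔHc°(reactants) − Σ nΔHc°(products):
= [9·(-94.0) + 9·(-68.3) + 2·(-372.8)] − [1·(-1307.4) + 1·(-838.6)]
= -60.3 kcal/mol

ΔH° = -60.3 kcal/mol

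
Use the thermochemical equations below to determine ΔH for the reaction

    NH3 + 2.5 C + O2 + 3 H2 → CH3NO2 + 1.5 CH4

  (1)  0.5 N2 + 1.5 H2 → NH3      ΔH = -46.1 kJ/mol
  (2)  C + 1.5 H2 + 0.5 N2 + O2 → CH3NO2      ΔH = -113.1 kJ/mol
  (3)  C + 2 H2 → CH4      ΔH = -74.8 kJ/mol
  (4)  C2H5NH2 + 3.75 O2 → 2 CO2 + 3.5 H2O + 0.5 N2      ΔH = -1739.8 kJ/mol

(1) reversed: +46.1 kJ/mol
(2) as written: -113.1 kJ/mol
(3) × 3/2: (3/2)·(-74.8) = -112.2 kJ/mol
(4): not needed.
Since enthalpy is a state function, ΔH = (+46.1) + (-113.1) + (-112.2) = -179.2 kJ/mol

ΔH = -179.2 kJ/mol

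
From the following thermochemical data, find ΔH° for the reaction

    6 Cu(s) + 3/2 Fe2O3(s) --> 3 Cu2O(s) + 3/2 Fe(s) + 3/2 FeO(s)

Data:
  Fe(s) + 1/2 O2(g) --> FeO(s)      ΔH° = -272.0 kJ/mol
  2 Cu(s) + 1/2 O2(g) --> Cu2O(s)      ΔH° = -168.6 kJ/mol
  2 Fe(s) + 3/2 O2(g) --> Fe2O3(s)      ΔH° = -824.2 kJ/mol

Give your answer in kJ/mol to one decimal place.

equation 1 × 3/2: (3/2)·(-272.0) = -408.0 kJ/mol
equation 2 × 3: (3)·(-168.6) = -505.8 kJ/mol
equation 3 reversed and × 3/2: (-3/2)·(-824.2) = +1236.3 kJ/mol
ΔH° = (3/2)·(-272.0) + (3)·(-168.6) + (-3/2)·(-824.2) = 322.5 kJ/mol

ΔH° = 322.5 kJ/mol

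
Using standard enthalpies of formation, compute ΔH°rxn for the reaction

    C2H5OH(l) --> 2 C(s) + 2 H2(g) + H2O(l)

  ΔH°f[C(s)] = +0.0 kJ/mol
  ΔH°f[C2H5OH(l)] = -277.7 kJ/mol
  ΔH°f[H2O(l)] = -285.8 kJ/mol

ΔH°rxn = -8.1 kJ/mol

Products: 2·(+0.0) + 2·(+0.0) + 1·(-285.8) = -285.8
Reactants: 1·(-277.7) = -277.7
ΔH°rxn = (-285.8) − (-277.7) = -8.1 kJ/mol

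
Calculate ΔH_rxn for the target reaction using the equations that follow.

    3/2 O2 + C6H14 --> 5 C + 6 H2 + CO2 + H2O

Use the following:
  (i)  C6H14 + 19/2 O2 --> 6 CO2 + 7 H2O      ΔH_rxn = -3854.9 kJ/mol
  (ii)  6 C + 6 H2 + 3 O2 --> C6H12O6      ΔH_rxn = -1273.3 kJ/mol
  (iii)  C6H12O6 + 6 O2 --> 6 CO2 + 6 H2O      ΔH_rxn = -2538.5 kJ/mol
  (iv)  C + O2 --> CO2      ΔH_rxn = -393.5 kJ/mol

ΔH_rxn = -436.6 kJ/mol

(i) as written (C6H14 already on the reactant side): -3854.9 kJ/mol
(ii) reversed (reverse to put H2 on the product side): +1273.3 kJ/mol
(iii) reversed: +2538.5 kJ/mol
(iv) as written: -393.5 kJ/mol
ΔH_rxn = (-3854.9) + (+1273.3) + (+2538.5) + (-393.5) = -436.6 kJ/mol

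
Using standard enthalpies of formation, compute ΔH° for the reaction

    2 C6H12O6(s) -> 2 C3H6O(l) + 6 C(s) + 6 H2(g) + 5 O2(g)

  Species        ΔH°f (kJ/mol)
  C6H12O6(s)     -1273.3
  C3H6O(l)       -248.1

ΔH° = 2050.4 kJ/mol

Products: 2·(-248.1) + 6·(+0.0) + 6·(+0.0) + 5·(+0.0) = -496.2
Reactants: 2·(-1273.3) = -2546.6
ΔH° = (-496.2) − (-2546.6) = 2050.4 kJ/mol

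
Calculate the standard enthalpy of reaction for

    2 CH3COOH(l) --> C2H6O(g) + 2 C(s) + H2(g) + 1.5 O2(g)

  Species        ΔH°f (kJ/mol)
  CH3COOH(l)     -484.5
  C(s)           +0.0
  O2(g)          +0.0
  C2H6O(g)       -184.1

ΔHrxn = 784.9 kJ/mol

Products: 1·(-184.1) + 2·(+0.0) + 1·(+0.0) + 3/2·(+0.0) = -184.1
Reactants: 2·(-484.5) = -969.0
ΔHrxn = (-184.1) − (-969.0) = 784.9 kJ/mol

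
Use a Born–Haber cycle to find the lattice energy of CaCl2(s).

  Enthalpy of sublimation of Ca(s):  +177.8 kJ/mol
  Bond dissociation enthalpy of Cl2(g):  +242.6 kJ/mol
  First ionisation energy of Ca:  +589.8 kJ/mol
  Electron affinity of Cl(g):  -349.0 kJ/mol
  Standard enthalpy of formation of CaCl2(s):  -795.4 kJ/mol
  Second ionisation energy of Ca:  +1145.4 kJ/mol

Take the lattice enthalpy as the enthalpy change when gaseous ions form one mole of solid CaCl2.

U = -2253.0 kJ/mol

ΔHf° = 1·ΔHsub + 1·(ΣIE) + 1·D(Cl2) + 2·EA + U
-795.4 = 1·(+177.8) + 1·(+1735.2) + 1·(+242.6) + 2·(-349.0) + U
U = -795.4 − (+1457.6) = -2253.0 kJ/mol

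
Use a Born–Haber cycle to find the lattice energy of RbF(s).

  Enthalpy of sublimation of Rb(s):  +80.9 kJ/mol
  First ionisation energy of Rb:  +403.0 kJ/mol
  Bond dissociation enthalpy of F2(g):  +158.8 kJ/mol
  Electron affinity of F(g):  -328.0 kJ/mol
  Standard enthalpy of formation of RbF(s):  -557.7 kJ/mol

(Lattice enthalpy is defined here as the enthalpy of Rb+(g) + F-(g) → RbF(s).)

U = -793.0 kJ/mol

ΔHf° = 1·ΔHsub + 1·(ΣIE) + 1/2·D(F2) + 1·EA + U
-557.7 = 1·(+80.9) + 1·(+403.0) + 1/2·(+158.8) + 1·(-328.0) + U
U = -557.7 − (+235.3) = -793.0 kJ/mol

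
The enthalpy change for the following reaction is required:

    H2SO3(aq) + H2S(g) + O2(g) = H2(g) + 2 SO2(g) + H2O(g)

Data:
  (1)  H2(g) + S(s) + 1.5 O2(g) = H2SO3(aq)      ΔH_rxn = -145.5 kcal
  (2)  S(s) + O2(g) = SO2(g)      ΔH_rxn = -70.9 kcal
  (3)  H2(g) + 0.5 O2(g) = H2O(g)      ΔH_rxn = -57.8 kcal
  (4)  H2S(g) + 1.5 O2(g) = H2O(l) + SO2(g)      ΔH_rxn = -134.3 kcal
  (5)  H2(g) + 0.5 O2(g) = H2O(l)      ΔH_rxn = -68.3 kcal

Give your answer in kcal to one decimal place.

(1) reversed: +145.5 kcal
(2) as written: -70.9 kcal
(3) as written: -57.8 kcal
(4) as written: -134.3 kcal
(5) reversed: +68.3 kcal
Combining the equations, ΔH_rxn = (-1)·(-145.5) + (1)·(-70.9) + (1)·(-57.8) + (1)·(-134.3) + (-1)·(-68.3) = -49.2 kcal

ΔH_rxn = -49.2 kcal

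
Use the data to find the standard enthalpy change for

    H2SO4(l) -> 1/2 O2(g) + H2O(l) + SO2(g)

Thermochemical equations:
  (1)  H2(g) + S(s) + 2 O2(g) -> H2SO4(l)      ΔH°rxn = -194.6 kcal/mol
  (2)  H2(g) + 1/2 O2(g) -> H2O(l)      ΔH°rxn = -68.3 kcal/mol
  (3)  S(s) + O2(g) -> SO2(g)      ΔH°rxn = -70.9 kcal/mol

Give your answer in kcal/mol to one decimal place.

ΔH°rxn = 55.4 kcal/mol

(1) reversed (reverse to put H2SO4(l) on the reactant side): +194.6 kcal/mol
(2) as written (H2O(l) already on the product side): -68.3 kcal/mol
(3) as written (SO2(g) already on the product side): -70.9 kcal/mol
By Hess's law, ΔH°rxn = (-1)·(-194.6) + (1)·(-68.3) + (1)·(-70.9) = 55.4 kcal/mol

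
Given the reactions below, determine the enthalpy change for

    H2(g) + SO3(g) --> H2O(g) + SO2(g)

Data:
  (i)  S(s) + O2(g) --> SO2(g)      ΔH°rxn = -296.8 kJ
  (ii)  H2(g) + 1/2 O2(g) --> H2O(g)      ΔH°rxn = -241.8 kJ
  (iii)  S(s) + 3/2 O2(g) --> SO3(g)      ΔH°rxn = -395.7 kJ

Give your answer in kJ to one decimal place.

ΔH°rxn = -142.9 kJ

(i) as written (SO2(g) already on the product side): -296.8 kJ
(ii) as written (H2O(g) already on the product side): -241.8 kJ
(iii) reversed (SO3(g) must end up as a reactant): +395.7 kJ
ΔH°rxn = (1)·(-296.8) + (1)·(-241.8) + (-1)·(-395.7) = -142.9 kJ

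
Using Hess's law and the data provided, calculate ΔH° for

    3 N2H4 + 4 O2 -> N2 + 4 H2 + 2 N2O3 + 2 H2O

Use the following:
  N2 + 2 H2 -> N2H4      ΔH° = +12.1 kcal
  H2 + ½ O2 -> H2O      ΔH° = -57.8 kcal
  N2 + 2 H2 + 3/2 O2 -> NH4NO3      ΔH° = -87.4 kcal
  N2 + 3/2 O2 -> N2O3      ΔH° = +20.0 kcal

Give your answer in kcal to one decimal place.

equation 1 reversed and × 3: (-3)·(+12.1) = -36.3 kcal
equation 2 × 2: (2)·(-57.8) = -115.6 kcal
equation 3: not needed.
equation 4 × 2: (2)·(+20.0) = +40.0 kcal
By Hess's law, ΔH° = (-36.3) + (-115.6) + (+40.0) = -111.9 kcal

ΔH° = -111.9 kcal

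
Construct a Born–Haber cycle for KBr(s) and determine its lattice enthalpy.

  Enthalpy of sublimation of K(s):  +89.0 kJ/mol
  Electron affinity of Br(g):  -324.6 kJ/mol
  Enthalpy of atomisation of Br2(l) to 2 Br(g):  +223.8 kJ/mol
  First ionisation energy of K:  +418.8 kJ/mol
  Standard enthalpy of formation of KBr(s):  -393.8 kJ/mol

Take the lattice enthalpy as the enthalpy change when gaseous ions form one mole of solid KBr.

ΔHf° = 1·ΔHsub + 1·(ΣIE) + 1/2·D(Br2) + 1·EA + U
-393.8 = 1·(+89.0) + 1·(+418.8) + 1/2·(+223.8) + 1·(-324.6) + U
U = -393.8 − (+295.1) = -688.9 kJ/mol

U = -688.9 kJ/mol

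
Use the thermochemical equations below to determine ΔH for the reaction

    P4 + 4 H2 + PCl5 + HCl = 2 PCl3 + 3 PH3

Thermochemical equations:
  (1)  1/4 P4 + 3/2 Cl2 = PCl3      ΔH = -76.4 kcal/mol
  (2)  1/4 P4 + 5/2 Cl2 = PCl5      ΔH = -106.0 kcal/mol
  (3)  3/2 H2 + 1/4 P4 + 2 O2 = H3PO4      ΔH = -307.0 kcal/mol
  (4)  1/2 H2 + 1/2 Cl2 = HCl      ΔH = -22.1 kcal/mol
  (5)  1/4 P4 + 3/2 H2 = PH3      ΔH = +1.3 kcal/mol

(1) × 2: (2)·(-76.4) = -152.8 kcal/mol
(2) reversed: +106.0 kcal/mol
(3): not needed.
(4) reversed: +22.1 kcal/mol
(5) × 3: (3)·(+1.3) = +3.9 kcal/mol
Combining the equations, ΔH = (2)·(-76.4) + (-1)·(-106.0) + (-1)·(-22.1) + (3)·(+1.3) = -20.8 kcal/mol

ΔH = -20.8 kcal/mol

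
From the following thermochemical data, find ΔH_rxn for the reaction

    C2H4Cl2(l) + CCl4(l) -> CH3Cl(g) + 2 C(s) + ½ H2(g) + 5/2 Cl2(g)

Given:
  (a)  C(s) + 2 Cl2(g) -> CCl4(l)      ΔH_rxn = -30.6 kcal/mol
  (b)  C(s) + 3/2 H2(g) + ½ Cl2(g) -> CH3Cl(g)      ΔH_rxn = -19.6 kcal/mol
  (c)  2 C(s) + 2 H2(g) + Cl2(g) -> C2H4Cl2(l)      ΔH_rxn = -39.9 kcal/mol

(a) reversed (reverse to put CCl4(l) on the reactant side): +30.6 kcal/mol
(b) as written (CH3Cl(g) already on the product side): -19.6 kcal/mol
(c) reversed (C2H4Cl2(l) must end up as a reactant): +39.9 kcal/mol
Combining the equations, ΔH_rxn = (+30.6) + (-19.6) + (+39.9) = 50.9 kcal/mol

ΔH_rxn = 50.9 kcal/mol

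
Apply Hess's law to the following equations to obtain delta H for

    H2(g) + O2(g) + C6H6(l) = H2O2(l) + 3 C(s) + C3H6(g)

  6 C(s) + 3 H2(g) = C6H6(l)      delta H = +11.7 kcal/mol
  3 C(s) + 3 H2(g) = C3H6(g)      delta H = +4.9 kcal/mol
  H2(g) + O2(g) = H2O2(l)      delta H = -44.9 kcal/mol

delta H = -51.7 kcal/mol

equation 1 reversed (reverse to put C6H6(l) on the reactant side): -11.7 kcal/mol
equation 2 as written (C3H6(g) already on the product side): +4.9 kcal/mol
equation 3 as written (H2O2(l) already on the product side): -44.9 kcal/mol
delta H = (-1)·(+11.7) + (1)·(+4.9) + (1)·(-44.9) = -51.7 kcal/mol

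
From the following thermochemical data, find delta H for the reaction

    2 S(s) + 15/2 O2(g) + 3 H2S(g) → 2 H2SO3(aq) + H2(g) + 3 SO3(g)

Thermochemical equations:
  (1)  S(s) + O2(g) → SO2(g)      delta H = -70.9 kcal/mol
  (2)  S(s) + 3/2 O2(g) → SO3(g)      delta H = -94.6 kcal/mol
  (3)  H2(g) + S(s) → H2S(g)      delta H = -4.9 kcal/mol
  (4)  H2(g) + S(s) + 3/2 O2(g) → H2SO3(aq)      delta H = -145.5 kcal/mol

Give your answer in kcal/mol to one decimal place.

(1): not needed.
(2) × 3: (3)·(-94.6) = -283.8 kcal/mol
(3) reversed and × 3: (-3)·(-4.9) = +14.7 kcal/mol
(4) × 2: (2)·(-145.5) = -291.0 kcal/mol
delta H = (-283.8) + (+14.7) + (-291.0) = -560.1 kcal/mol

delta H = -560.1 kcal/mol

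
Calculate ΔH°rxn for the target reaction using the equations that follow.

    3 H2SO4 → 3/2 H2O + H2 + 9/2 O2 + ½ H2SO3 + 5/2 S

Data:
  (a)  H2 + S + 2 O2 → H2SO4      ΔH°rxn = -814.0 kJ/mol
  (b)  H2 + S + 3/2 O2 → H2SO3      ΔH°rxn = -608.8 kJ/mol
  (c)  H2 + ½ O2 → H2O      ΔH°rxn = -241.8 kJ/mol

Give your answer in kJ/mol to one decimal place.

(a) reversed and × 3: (-3)·(-814.0) = +2442.0 kJ/mol
(b) × 1/2: (1/2)·(-608.8) = -304.4 kJ/mol
(c) × 3/2: (3/2)·(-241.8) = -362.7 kJ/mol
By Hess's law, ΔH°rxn = (-3)·(-814.0) + (1/2)·(-608.8) + (3/2)·(-241.8) = 1774.9 kJ/mol

ΔH°rxn = 1774.9 kJ/mol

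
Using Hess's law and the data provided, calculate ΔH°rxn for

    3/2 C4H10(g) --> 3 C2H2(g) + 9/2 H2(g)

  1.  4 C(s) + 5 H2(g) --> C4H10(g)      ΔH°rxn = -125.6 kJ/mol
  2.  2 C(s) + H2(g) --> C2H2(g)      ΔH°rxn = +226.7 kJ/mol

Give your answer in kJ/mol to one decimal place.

eq. 1 reversed and × 3/2 (reverse to put C4H10(g) on the reactant side; scale by 3/2 for the 3/2 C4H10(g)): (-3/2)·(-125.6) = +188.4 kJ/mol
eq. 2 × 3 (×3 to match 3 C2H2(g) in the target): (3)·(+226.7) = +680.1 kJ/mol
ΔH°rxn = (+188.4) + (+680.1) = 868.5 kJ/mol

ΔH°rxn = 868.5 kJ/mol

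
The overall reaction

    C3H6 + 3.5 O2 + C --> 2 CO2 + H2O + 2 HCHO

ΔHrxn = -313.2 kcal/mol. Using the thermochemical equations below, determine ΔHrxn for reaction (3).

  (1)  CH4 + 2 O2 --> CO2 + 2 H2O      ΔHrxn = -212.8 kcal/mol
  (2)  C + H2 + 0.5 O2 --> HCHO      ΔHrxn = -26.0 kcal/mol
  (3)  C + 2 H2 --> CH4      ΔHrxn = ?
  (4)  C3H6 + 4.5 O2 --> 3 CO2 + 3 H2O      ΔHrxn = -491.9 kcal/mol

ΔHrxn = -17.9 kcal/mol

(1) reversed: +212.8 kcal/mol
(2) × 2 (×2 to match 2 HCHO in the target): (2)·(-26.0) = -52.0 kcal/mol
(3) reversed: contributes −x
(4) as written (C3H6 already on the reactant side): -491.9 kcal/mol
-313.2 = (+212.8) + (-52.0) + (-491.9) − x
x = (-313.2 − (-331.1)) / (-1) = -17.9 kcal/mol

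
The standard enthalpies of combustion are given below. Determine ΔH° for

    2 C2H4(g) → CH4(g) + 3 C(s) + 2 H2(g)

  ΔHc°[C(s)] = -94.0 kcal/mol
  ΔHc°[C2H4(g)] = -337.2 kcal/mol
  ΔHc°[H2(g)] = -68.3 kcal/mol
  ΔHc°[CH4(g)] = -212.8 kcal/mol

With combustion enthalpies, reactants minus products:
= [2·(-337.2)] − [1·(-212.8) + 3·(-94.0) + 2·(-68.3)]
= -43.0 kcal/mol

ΔH° = -43.0 kcal/mol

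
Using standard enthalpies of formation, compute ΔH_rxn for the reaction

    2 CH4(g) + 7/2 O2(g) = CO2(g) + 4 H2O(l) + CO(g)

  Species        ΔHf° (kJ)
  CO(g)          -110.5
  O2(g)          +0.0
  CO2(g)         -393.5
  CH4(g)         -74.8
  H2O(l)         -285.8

ΔH°rxn = Σ nΔHf°(products) − Σ nΔHf°(reactants).
Products: 1·(-393.5) + 4·(-285.8) + 1·(-110.5) = -1647.2
Reactants: 2·(-74.8) + 7/2·(+0.0) = -149.6
ΔH_rxn = (-1647.2) − (-149.6) = -1497.6 kJ

ΔH_rxn = -1497.6 kJ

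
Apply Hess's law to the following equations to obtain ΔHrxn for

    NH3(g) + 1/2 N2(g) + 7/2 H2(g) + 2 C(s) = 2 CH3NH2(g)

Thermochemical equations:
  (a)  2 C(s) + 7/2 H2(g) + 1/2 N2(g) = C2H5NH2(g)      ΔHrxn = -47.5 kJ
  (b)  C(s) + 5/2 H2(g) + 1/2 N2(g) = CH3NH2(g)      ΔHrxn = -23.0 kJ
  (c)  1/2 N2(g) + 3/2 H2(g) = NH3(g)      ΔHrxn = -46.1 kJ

(a): not needed (C2H5NH2(g) appears nowhere else).
(b) × 2 (×2 to match 2 CH3NH2(g) in the target): (2)·(-23.0) = -46.0 kJ
(c) reversed (reverse to put NH3(g) on the reactant side): +46.1 kJ
ΔHrxn = (-46.0) + (+46.1) = 0.1 kJ

ΔHrxn = 0.1 kJ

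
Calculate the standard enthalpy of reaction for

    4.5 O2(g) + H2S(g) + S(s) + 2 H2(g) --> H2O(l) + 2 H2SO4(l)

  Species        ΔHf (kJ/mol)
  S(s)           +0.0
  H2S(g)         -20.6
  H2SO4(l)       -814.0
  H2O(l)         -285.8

Products: 1·(-285.8) + 2·(-814.0) = -1913.8
Reactants: 9/2·(+0.0) + 1·(-20.6) + 1·(+0.0) + 2·(+0.0) = -20.6
ΔHrxn = (-1913.8) − (-20.6) = -1893.2 kJ/mol

ΔHrxn = -1893.2 kJ/mol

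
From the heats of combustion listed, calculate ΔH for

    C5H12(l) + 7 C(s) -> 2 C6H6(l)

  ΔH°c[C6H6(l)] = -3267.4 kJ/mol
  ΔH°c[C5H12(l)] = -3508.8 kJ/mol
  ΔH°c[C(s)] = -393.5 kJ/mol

ΔH = 271.5 kJ/mol

With combustion enthalpies, reactants minus products:
= [1·(-3508.8) + 7·(-393.5)] − [2·(-3267.4)]
= 271.5 kJ/mol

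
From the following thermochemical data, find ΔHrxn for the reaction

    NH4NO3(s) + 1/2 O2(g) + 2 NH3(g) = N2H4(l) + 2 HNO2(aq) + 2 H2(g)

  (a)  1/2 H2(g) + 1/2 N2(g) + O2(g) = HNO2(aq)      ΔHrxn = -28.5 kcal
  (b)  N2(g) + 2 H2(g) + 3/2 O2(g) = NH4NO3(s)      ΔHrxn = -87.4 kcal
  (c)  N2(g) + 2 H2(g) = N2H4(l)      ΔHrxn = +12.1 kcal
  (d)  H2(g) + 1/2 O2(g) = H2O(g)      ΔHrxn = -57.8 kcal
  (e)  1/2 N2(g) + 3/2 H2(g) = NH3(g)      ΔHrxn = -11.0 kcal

(a) × 2 (×2 to match 2 HNO2(aq) in the target): (2)·(-28.5) = -57.0 kcal
(b) reversed (reverse to put NH4NO3(s) on the reactant side): +87.4 kcal
(c) as written (N2H4(l) already on the product side): +12.1 kcal
(d): not needed (H2O(g) appears nowhere else).
(e) reversed and × 2 (NH3(g) must end up as a reactant; scale by 2 for the 2 NH3(g)): (-2)·(-11.0) = +22.0 kcal
Since enthalpy is a state function, ΔHrxn = (-57.0) + (+87.4) + (+12.1) + (+22.0) = 64.5 kcal

ΔHrxn = 64.5 kcal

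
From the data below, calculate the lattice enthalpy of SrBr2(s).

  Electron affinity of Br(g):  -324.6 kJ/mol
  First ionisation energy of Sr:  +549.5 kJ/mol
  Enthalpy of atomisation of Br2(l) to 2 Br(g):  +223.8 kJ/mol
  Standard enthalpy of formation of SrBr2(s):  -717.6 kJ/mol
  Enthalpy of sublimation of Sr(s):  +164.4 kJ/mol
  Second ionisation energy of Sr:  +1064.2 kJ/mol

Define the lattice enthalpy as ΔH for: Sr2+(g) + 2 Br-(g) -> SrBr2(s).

ΔHf° = 1·ΔHsub + 1·(ΣIE) + 1·D(Br2) + 2·EA + U
-717.6 = 1·(+164.4) + 1·(+1613.7) + 1·(+223.8) + 2·(-324.6) + U
U = -717.6 − (+1352.7) = -2070.3 kJ/mol

U = -2070.3 kJ/mol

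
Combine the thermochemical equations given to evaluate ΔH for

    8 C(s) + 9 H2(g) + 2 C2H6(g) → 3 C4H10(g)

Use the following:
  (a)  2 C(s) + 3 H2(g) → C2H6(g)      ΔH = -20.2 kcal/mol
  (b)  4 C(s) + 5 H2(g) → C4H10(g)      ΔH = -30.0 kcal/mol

(a) reversed and × 2 (C2H6(g) must end up as a reactant; ×2 to match 2 C2H6(g) in the target): (-2)·(-20.2) = +40.4 kcal/mol
(b) × 3 (scale by 3 for the 3 C4H10(g)): (3)·(-30.0) = -90.0 kcal/mol
ΔH = (-2)·(-20.2) + (3)·(-30.0) = -49.6 kcal/mol

ΔH = -49.6 kcal/mol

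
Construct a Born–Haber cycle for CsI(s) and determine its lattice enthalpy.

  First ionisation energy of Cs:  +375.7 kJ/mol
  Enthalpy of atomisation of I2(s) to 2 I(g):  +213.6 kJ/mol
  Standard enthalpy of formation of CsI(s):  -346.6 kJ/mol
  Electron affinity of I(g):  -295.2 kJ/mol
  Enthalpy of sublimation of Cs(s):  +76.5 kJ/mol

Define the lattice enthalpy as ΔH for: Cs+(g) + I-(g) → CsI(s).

U = -610.4 kJ/mol

ΔHf° = 1·ΔHsub + 1·(ΣIE) + 1/2·D(I2) + 1·EA + U
-346.6 = 1·(+76.5) + 1·(+375.7) + 1/2·(+213.6) + 1·(-295.2) + U
U = -346.6 − (+263.8) = -610.4 kJ/mol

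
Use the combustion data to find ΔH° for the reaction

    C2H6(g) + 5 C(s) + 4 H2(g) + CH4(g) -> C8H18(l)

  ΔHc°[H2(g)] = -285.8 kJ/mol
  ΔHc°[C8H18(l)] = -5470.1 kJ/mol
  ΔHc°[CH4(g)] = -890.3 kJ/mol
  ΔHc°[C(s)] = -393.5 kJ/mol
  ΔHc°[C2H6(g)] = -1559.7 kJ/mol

With combustion enthalpies, reactants minus products:
= [1·(-1559.7) + 5·(-393.5) + 4·(-285.8) + 1·(-890.3)] − [1·(-5470.1)]
= -90.6 kJ/mol

ΔH° = -90.6 kJ/mol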